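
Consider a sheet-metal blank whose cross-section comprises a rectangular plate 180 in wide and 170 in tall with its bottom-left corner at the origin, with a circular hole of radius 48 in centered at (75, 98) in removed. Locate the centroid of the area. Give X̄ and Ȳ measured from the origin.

plate: A = 180 × 170 = 30600.00, centroid at (90.00, 85.00).
hole: A = −π·48² = -7238.23, centroid at (75.00, 98.00).
ΣA = 23361.77 in², ΣAX̄ = 2211132.79 in³, ΣAȲ = 1891653.51 in³.
X̄ = 2211132.79/23361.77 = 94.65 in; Ȳ = 1891653.51/23361.77 = 80.97 in.

X̄ = 94.65 in, Ȳ = 80.97 in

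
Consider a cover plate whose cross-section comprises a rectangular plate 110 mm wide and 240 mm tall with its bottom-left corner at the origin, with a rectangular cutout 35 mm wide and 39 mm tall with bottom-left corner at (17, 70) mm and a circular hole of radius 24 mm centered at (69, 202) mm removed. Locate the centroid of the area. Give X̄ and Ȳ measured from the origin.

Part | A | x̄ᵢ | ȳᵢ | A·x̄ᵢ | A·ȳᵢ
plate | 26400.00 | 55.00 | 120.00 | 1452000.00 | 3168000.00
hole 1 | -1365.00 | 34.50 | 89.50 | -47092.50 | -122167.50
hole 2 | -1809.56 | 69.00 | 202.00 | -124859.46 | -365530.59
Σ | 23225.44 |  |  | 1280048.04 | 2680301.91
X̄ = 1280048.04 / 23225.44 = 55.11 mm
Ȳ = 2680301.91 / 23225.44 = 115.40 mm

X̄ = 55.11 mm, Ȳ = 115.40 mm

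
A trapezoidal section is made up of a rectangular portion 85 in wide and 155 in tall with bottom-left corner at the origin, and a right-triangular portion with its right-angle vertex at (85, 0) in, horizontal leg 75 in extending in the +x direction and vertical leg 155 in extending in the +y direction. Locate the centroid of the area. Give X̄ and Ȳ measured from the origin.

Part | A | x̄ᵢ | ȳᵢ | A·x̄ᵢ | A·ȳᵢ
rectangular portion | 13175.00 | 42.50 | 77.50 | 559937.50 | 1021062.50
triangular portion | 5812.50 | 110.00 | 51.67 | 639375.00 | 300312.50
Σ | 18987.50 |  |  | 1199312.50 | 1321375.00
X̄ = 1199312.50 / 18987.50 = 63.16 in
Ȳ = 1321375.00 / 18987.50 = 69.59 in

X̄ = 63.16 in, Ȳ = 69.59 in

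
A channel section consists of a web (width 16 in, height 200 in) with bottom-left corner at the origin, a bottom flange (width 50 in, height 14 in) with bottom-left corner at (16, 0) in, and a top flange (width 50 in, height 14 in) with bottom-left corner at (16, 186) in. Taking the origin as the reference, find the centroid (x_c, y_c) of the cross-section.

Part | A | x̄ᵢ | ȳᵢ | A·x̄ᵢ | A·ȳᵢ
web | 3200.00 | 8.00 | 100.00 | 25600.00 | 320000.00
bottom flange | 700.00 | 41.00 | 7.00 | 28700.00 | 4900.00
top flange | 700.00 | 41.00 | 193.00 | 28700.00 | 135100.00
Σ | 4600.00 |  |  | 83000.00 | 460000.00
x_c = 83000.00 / 4600.00 = 18.04 in
y_c = 460000.00 / 4600.00 = 100.00 in

x_c = 18.04 in, y_c = 100.00 in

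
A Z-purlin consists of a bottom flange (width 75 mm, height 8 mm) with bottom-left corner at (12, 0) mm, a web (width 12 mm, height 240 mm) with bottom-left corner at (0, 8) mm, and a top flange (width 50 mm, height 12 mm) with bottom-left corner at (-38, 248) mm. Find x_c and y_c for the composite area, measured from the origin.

bottom flange: A = 75 × 8 = 600.00, centroid at (49.50, 4.00).
web: A = 12 × 240 = 2880.00, centroid at (6.00, 128.00).
top flange: A = 50 × 12 = 600.00, centroid at (-13.00, 254.00).
ΣA = 4080.00 mm²
ΣAx_c = (600.00)(49.50) + (2880.00)(6.00) + (600.00)(-13.00) = 39180.00 mm³
ΣAy_c = (600.00)(4.00) + (2880.00)(128.00) + (600.00)(254.00) = 523440.00 mm³
x_c = 39180.00 / 4080.00 = 9.60 mm
y_c = 523440.00 / 4080.00 = 128.29 mm

x_c = 9.60 mm, y_c = 128.29 mm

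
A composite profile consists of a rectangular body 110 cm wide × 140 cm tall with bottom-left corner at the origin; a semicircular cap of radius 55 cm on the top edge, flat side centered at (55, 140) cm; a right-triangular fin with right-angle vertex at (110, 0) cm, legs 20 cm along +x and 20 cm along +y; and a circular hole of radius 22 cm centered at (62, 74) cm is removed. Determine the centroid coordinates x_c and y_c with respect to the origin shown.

x_c = 55.09 cm, y_c = 92.56 cm

rectangular body: A = 110 × 140 = 15400.00, centroid at (55.00, 70.00).
semicircular top: A = ½π·55² = 4751.66, centroid at (55.00, 163.34).
triangular fin: A = ½·20·20 = 200.00, centroid at (116.67, 6.67).
hole: A = −π·22² = -1520.53, centroid at (62.00, 74.00).
ΣA = 18831.13 cm²
ΣAx_c = (15400.00)(55.00) + (4751.66)(55.00) + (200.00)(116.67) + (-1520.53)(62.00) = 1037401.66 cm³
ΣAy_c = (15400.00)(70.00) + (4751.66)(163.34) + (200.00)(6.67) + (-1520.53)(74.00) = 1742962.96 cm³
x_c = 1037401.66 / 18831.13 = 55.09 cm
y_c = 1742962.96 / 18831.13 = 92.56 cm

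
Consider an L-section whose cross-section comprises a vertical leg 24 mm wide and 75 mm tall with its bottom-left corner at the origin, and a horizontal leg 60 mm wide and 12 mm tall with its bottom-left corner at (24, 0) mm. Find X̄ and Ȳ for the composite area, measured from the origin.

X̄ = 24.00 mm, Ȳ = 28.50 mm

vertical leg: A = 24 × 75 = 1800.00, centroid at (12.00, 37.50).
horizontal leg: A = 60 × 12 = 720.00, centroid at (54.00, 6.00).
ΣA = 2520.00 mm², ΣAX̄ = 60480.00 mm³, ΣAȲ = 71820.00 mm³.
X̄ = 60480.00/2520.00 = 24.00 mm; Ȳ = 71820.00/2520.00 = 28.50 mm.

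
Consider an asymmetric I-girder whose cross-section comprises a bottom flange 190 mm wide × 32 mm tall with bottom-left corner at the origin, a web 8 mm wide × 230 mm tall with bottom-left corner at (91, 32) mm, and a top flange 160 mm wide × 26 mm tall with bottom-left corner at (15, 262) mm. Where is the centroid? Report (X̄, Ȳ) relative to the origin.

X̄ = 95.00 mm, Ȳ = 125.15 mm

Part | A | x̄ᵢ | ȳᵢ | A·x̄ᵢ | A·ȳᵢ
bottom flange | 6080.00 | 95.00 | 16.00 | 577600.00 | 97280.00
web | 1840.00 | 95.00 | 147.00 | 174800.00 | 270480.00
top flange | 4160.00 | 95.00 | 275.00 | 395200.00 | 1144000.00
Σ | 12080.00 |  |  | 1147600.00 | 1511760.00
X̄ = 1147600.00 / 12080.00 = 95.00 mm
Ȳ = 1511760.00 / 12080.00 = 125.15 mm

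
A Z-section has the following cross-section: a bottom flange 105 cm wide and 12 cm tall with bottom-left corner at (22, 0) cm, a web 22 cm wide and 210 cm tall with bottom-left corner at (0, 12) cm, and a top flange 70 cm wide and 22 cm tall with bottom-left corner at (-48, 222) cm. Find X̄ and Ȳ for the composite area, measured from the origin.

Part | A | x̄ᵢ | ȳᵢ | A·x̄ᵢ | A·ȳᵢ
bottom flange | 1260.00 | 74.50 | 6.00 | 93870.00 | 7560.00
web | 4620.00 | 11.00 | 117.00 | 50820.00 | 540540.00
top flange | 1540.00 | -13.00 | 233.00 | -20020.00 | 358820.00
Σ | 7420.00 |  |  | 124670.00 | 906920.00
X̄ = 124670.00 / 7420.00 = 16.80 cm
Ȳ = 906920.00 / 7420.00 = 122.23 cm

X̄ = 16.80 cm, Ȳ = 122.23 cm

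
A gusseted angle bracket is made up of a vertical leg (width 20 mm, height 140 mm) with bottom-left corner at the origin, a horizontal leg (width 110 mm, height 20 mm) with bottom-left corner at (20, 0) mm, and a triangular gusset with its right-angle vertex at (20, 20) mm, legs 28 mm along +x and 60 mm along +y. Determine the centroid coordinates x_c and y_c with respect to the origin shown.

x_c = 37.27 mm, y_c = 43.08 mm

vertical leg: A = 20 × 140 = 2800.00, centroid at (10.00, 70.00).
horizontal leg: A = 110 × 20 = 2200.00, centroid at (75.00, 10.00).
gusset: A = ½·28·60 = 840.00, centroid at (29.33, 40.00).
ΣA = 5840.00 mm²
ΣAx_c = (2800.00)(10.00) + (2200.00)(75.00) + (840.00)(29.33) = 217640.00 mm³
ΣAy_c = (2800.00)(70.00) + (2200.00)(10.00) + (840.00)(40.00) = 251600.00 mm³
x_c = 217640.00 / 5840.00 = 37.27 mm
y_c = 251600.00 / 5840.00 = 43.08 mm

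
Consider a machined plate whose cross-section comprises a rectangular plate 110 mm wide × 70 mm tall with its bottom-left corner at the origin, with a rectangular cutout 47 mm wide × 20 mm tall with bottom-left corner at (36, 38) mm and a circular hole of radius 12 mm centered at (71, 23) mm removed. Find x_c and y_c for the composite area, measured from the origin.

plate: A = 110 × 70 = 7700.00, centroid at (55.00, 35.00).
hole 1: A = −(47 × 20) = -940.00, centroid at (59.50, 48.00).
hole 2: A = −π·12² = -452.39, centroid at (71.00, 23.00).
ΣA = 6307.61 mm²
ΣAx_c = (7700.00)(55.00) + (-940.00)(59.50) + (-452.39)(71.00) = 335450.36 mm³
ΣAy_c = (7700.00)(35.00) + (-940.00)(48.00) + (-452.39)(23.00) = 213975.05 mm³
x_c = 335450.36 / 6307.61 = 53.18 mm
y_c = 213975.05 / 6307.61 = 33.92 mm

x_c = 53.18 mm, y_c = 33.92 mm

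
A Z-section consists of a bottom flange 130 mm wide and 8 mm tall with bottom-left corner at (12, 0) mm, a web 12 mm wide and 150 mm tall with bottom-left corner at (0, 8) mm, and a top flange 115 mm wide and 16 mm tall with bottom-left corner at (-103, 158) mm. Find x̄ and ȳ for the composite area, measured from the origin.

x̄ = 1.53 mm, ȳ = 98.08 mm

Part | A | x̄ᵢ | ȳᵢ | A·x̄ᵢ | A·ȳᵢ
bottom flange | 1040.00 | 77.00 | 4.00 | 80080.00 | 4160.00
web | 1800.00 | 6.00 | 83.00 | 10800.00 | 149400.00
top flange | 1840.00 | -45.50 | 166.00 | -83720.00 | 305440.00
Σ | 4680.00 |  |  | 7160.00 | 459000.00
x̄ = 7160.00 / 4680.00 = 1.53 mm
ȳ = 459000.00 / 4680.00 = 98.08 mm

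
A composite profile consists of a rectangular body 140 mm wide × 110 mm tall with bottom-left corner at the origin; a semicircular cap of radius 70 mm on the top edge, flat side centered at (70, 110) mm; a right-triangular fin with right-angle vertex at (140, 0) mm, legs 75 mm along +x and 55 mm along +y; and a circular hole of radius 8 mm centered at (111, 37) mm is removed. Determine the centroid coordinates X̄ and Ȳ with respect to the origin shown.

Part | A | x̄ᵢ | ȳᵢ | A·x̄ᵢ | A·ȳᵢ
rectangular body | 15400.00 | 70.00 | 55.00 | 1078000.00 | 847000.00
semicircular top | 7696.90 | 70.00 | 139.71 | 538783.14 | 1075325.89
triangular fin | 2062.50 | 165.00 | 18.33 | 340312.50 | 37812.50
hole | -201.06 | 111.00 | 37.00 | -22317.87 | -7439.29
Σ | 24958.34 |  |  | 1934777.77 | 1952699.10
X̄ = 1934777.77 / 24958.34 = 77.52 mm
Ȳ = 1952699.10 / 24958.34 = 78.24 mm

X̄ = 77.52 mm, Ȳ = 78.24 mm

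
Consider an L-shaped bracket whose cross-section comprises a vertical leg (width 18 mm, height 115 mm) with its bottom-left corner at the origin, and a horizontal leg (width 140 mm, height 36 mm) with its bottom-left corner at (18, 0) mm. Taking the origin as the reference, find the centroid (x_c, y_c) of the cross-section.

vertical leg: A = 18 × 115 = 2070.00, centroid at (9.00, 57.50).
horizontal leg: A = 140 × 36 = 5040.00, centroid at (88.00, 18.00).
ΣA = 7110.00 mm²
ΣAx_c = (2070.00)(9.00) + (5040.00)(88.00) = 462150.00 mm³
ΣAy_c = (2070.00)(57.50) + (5040.00)(18.00) = 209745.00 mm³
x_c = 462150.00 / 7110.00 = 65.00 mm
y_c = 209745.00 / 7110.00 = 29.50 mm

x_c = 65.00 mm, y_c = 29.50 mm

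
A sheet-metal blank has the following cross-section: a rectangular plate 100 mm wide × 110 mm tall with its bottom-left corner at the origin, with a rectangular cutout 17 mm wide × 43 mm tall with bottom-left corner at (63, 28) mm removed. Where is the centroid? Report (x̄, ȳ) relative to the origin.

plate: A = 100 × 110 = 11000.00, centroid at (50.00, 55.00).
hole: A = −(17 × 43) = -731.00, centroid at (71.50, 49.50).
ΣA = 10269.00 mm², ΣAx̄ = 497733.50 mm³, ΣAȳ = 568815.50 mm³.
x̄ = 497733.50/10269.00 = 48.47 mm; ȳ = 568815.50/10269.00 = 55.39 mm.

x̄ = 48.47 mm, ȳ = 55.39 mm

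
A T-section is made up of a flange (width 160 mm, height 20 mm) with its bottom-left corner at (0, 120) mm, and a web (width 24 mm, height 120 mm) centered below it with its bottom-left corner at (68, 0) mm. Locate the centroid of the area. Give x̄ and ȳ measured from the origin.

x̄ = 80.00 mm, ȳ = 96.84 mm

web: A = 24 × 120 = 2880.00, centroid at (80.00, 60.00).
flange: A = 160 × 20 = 3200.00, centroid at (80.00, 130.00).
ΣA = 6080.00 mm², ΣAx̄ = 486400.00 mm³, ΣAȳ = 588800.00 mm³.
x̄ = 486400.00/6080.00 = 80.00 mm; ȳ = 588800.00/6080.00 = 96.84 mm.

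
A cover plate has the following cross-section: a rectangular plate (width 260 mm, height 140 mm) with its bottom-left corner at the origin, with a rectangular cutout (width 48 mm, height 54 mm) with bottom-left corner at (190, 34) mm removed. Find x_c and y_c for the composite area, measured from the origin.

x_c = 123.56 mm, y_c = 70.69 mm

plate: A = 260 × 140 = 36400.00, centroid at (130.00, 70.00).
hole: A = −(48 × 54) = -2592.00, centroid at (214.00, 61.00).
ΣA = 33808.00 mm², ΣAx_c = 4177312.00 mm³, ΣAy_c = 2389888.00 mm³.
x_c = 4177312.00/33808.00 = 123.56 mm; y_c = 2389888.00/33808.00 = 70.69 mm.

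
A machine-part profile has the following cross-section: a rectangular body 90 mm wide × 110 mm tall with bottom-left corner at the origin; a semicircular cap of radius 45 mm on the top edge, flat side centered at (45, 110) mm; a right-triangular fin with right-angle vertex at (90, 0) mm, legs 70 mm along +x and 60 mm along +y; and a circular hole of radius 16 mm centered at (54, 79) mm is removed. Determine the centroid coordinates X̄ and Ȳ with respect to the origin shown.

X̄ = 54.48 mm, Ȳ = 64.94 mm

Part | A | x̄ᵢ | ȳᵢ | A·x̄ᵢ | A·ȳᵢ
rectangular body | 9900.00 | 45.00 | 55.00 | 445500.00 | 544500.00
semicircular top | 3180.86 | 45.00 | 129.10 | 143138.82 | 410644.88
triangular fin | 2100.00 | 113.33 | 20.00 | 238000.00 | 42000.00
hole | -804.25 | 54.00 | 79.00 | -43429.38 | -63535.57
Σ | 14376.61 |  |  | 783209.44 | 933609.31
X̄ = 783209.44 / 14376.61 = 54.48 mm
Ȳ = 933609.31 / 14376.61 = 64.94 mm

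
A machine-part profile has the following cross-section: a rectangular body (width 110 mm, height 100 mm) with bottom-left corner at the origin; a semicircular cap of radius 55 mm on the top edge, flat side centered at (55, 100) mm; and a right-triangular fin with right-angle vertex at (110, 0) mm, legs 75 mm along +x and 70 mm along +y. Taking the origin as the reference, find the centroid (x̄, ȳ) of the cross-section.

rectangular body: A = 110 × 100 = 11000.00, centroid at (55.00, 50.00).
semicircular top: A = ½π·55² = 4751.66, centroid at (55.00, 123.34).
triangular fin: A = ½·75·70 = 2625.00, centroid at (135.00, 23.33).
ΣA = 18376.66 mm², ΣAx̄ = 1220716.24 mm³, ΣAȳ = 1197332.56 mm³.
x̄ = 1220716.24/18376.66 = 66.43 mm; ȳ = 1197332.56/18376.66 = 65.16 mm.

x̄ = 66.43 mm, ȳ = 65.16 mm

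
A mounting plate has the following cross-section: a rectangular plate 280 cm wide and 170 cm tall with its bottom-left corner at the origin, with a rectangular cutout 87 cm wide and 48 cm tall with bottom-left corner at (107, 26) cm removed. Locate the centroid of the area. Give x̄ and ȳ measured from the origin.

plate: A = 280 × 170 = 47600.00, centroid at (140.00, 85.00).
hole: A = −(87 × 48) = -4176.00, centroid at (150.50, 50.00).
ΣA = 43424.00 cm², ΣAx̄ = 6035512.00 cm³, ΣAȳ = 3837200.00 cm³.
x̄ = 6035512.00/43424.00 = 138.99 cm; ȳ = 3837200.00/43424.00 = 88.37 cm.

x̄ = 138.99 cm, ȳ = 88.37 cm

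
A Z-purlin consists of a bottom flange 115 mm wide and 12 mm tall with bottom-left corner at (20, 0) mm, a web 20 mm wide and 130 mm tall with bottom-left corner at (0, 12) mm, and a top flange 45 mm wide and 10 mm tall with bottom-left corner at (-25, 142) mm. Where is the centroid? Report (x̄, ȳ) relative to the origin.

x̄ = 29.76 mm, ȳ = 61.99 mm

bottom flange: A = 115 × 12 = 1380.00, centroid at (77.50, 6.00).
web: A = 20 × 130 = 2600.00, centroid at (10.00, 77.00).
top flange: A = 45 × 10 = 450.00, centroid at (-2.50, 147.00).
ΣA = 4430.00 mm², ΣAx̄ = 131825.00 mm³, ΣAȳ = 274630.00 mm³.
x̄ = 131825.00/4430.00 = 29.76 mm; ȳ = 274630.00/4430.00 = 61.99 mm.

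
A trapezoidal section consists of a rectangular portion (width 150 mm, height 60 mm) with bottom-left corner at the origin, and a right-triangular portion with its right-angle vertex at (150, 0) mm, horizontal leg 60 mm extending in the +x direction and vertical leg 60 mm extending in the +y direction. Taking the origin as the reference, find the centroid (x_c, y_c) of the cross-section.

rectangular portion: A = 150 × 60 = 9000.00, centroid at (75.00, 30.00).
triangular portion: A = ½·60·60 = 1800.00, centroid at (170.00, 20.00).
ΣA = 10800.00 mm²
ΣAx_c = (9000.00)(75.00) + (1800.00)(170.00) = 981000.00 mm³
ΣAy_c = (9000.00)(30.00) + (1800.00)(20.00) = 306000.00 mm³
x_c = 981000.00 / 10800.00 = 90.83 mm
y_c = 306000.00 / 10800.00 = 28.33 mm

x_c = 90.83 mm, y_c = 28.33 mm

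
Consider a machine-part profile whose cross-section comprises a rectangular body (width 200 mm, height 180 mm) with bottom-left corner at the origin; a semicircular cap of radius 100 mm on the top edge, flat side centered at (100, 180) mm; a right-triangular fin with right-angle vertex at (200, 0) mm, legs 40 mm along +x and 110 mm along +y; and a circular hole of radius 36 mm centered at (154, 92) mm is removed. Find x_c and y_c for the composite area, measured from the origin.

rectangular body: A = 200 × 180 = 36000.00, centroid at (100.00, 90.00).
semicircular top: A = ½π·100² = 15707.96, centroid at (100.00, 222.44).
triangular fin: A = ½·40·110 = 2200.00, centroid at (213.33, 36.67).
hole: A = −π·36² = -4071.50, centroid at (154.00, 92.00).
ΣA = 49836.46 mm², ΣAx_c = 5013118.03 mm³, ΣAy_c = 6440188.35 mm³.
x_c = 5013118.03/49836.46 = 100.59 mm; y_c = 6440188.35/49836.46 = 129.23 mm.

x_c = 100.59 mm, y_c = 129.23 mm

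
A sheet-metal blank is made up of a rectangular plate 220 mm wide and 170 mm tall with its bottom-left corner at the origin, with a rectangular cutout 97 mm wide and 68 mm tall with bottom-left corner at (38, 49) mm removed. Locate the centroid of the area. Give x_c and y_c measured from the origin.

x_c = 115.03 mm, y_c = 85.43 mm

Part | A | x̄ᵢ | ȳᵢ | A·x̄ᵢ | A·ȳᵢ
plate | 37400.00 | 110.00 | 85.00 | 4114000.00 | 3179000.00
hole | -6596.00 | 86.50 | 83.00 | -570554.00 | -547468.00
Σ | 30804.00 |  |  | 3543446.00 | 2631532.00
x_c = 3543446.00 / 30804.00 = 115.03 mm
y_c = 2631532.00 / 30804.00 = 85.43 mm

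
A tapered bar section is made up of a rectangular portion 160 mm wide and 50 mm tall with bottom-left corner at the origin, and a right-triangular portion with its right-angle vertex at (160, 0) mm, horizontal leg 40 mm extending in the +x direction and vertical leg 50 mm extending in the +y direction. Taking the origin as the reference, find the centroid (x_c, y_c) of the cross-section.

x_c = 90.37 mm, y_c = 24.07 mm

Part | A | x̄ᵢ | ȳᵢ | A·x̄ᵢ | A·ȳᵢ
rectangular portion | 8000.00 | 80.00 | 25.00 | 640000.00 | 200000.00
triangular portion | 1000.00 | 173.33 | 16.67 | 173333.33 | 16666.67
Σ | 9000.00 |  |  | 813333.33 | 216666.67
x_c = 813333.33 / 9000.00 = 90.37 mm
y_c = 216666.67 / 9000.00 = 24.07 mm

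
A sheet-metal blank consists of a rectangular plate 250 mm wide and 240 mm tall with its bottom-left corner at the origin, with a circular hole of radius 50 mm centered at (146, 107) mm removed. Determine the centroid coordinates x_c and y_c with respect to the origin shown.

x_c = 121.84 mm, y_c = 121.96 mm

Part | A | x̄ᵢ | ȳᵢ | A·x̄ᵢ | A·ȳᵢ
plate | 60000.00 | 125.00 | 120.00 | 7500000.00 | 7200000.00
hole | -7853.98 | 146.00 | 107.00 | -1146681.32 | -840376.03
Σ | 52146.02 |  |  | 6353318.68 | 6359623.97
x_c = 6353318.68 / 52146.02 = 121.84 mm
y_c = 6359623.97 / 52146.02 = 121.96 mm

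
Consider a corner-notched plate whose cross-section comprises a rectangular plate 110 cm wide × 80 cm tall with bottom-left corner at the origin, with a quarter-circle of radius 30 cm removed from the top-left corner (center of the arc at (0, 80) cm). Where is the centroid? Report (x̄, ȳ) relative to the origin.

plate: A = 110 × 80 = 8800.00, centroid at (55.00, 40.00).
removed quarter-circle: A = −¼π·30² = -706.86, centroid at (12.73, 67.27).
ΣA = 8093.14 cm², ΣAx̄ = 475000.00 cm³, ΣAȳ = 304451.33 cm³.
x̄ = 475000.00/8093.14 = 58.69 cm; ȳ = 304451.33/8093.14 = 37.62 cm.

x̄ = 58.69 cm, ȳ = 37.62 cm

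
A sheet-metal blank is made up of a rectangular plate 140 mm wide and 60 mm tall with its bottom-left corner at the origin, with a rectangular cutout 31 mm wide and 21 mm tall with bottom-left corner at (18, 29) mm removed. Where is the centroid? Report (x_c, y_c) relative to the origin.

plate: A = 140 × 60 = 8400.00, centroid at (70.00, 30.00).
hole: A = −(31 × 21) = -651.00, centroid at (33.50, 39.50).
ΣA = 7749.00 mm²
ΣAx_c = (8400.00)(70.00) + (-651.00)(33.50) = 566191.50 mm³
ΣAy_c = (8400.00)(30.00) + (-651.00)(39.50) = 226285.50 mm³
x_c = 566191.50 / 7749.00 = 73.07 mm
y_c = 226285.50 / 7749.00 = 29.20 mm

x_c = 73.07 mm, y_c = 29.20 mm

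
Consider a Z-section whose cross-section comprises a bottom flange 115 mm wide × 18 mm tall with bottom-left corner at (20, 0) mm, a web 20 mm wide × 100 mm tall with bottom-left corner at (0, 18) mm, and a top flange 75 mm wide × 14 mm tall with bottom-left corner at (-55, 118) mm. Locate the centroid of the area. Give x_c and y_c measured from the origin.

x_c = 31.65 mm, y_c = 55.84 mm

bottom flange: A = 115 × 18 = 2070.00, centroid at (77.50, 9.00).
web: A = 20 × 100 = 2000.00, centroid at (10.00, 68.00).
top flange: A = 75 × 14 = 1050.00, centroid at (-17.50, 125.00).
ΣA = 5120.00 mm²
ΣAx_c = (2070.00)(77.50) + (2000.00)(10.00) + (1050.00)(-17.50) = 162050.00 mm³
ΣAy_c = (2070.00)(9.00) + (2000.00)(68.00) + (1050.00)(125.00) = 285880.00 mm³
x_c = 162050.00 / 5120.00 = 31.65 mm
y_c = 285880.00 / 5120.00 = 55.84 mm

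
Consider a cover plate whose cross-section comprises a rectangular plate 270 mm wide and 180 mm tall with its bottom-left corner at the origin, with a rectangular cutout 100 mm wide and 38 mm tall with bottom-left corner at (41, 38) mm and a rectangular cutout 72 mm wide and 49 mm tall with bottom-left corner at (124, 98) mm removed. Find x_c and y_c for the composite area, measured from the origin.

Part | A | x̄ᵢ | ȳᵢ | A·x̄ᵢ | A·ȳᵢ
plate | 48600.00 | 135.00 | 90.00 | 6561000.00 | 4374000.00
hole 1 | -3800.00 | 91.00 | 57.00 | -345800.00 | -216600.00
hole 2 | -3528.00 | 160.00 | 122.50 | -564480.00 | -432180.00
Σ | 41272.00 |  |  | 5650720.00 | 3725220.00
x_c = 5650720.00 / 41272.00 = 136.91 mm
y_c = 3725220.00 / 41272.00 = 90.26 mm

x_c = 136.91 mm, y_c = 90.26 mm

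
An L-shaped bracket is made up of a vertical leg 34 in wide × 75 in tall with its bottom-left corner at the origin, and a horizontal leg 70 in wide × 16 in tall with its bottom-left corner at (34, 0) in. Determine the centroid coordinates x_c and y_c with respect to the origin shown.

Part | A | x̄ᵢ | ȳᵢ | A·x̄ᵢ | A·ȳᵢ
vertical leg | 2550.00 | 17.00 | 37.50 | 43350.00 | 95625.00
horizontal leg | 1120.00 | 69.00 | 8.00 | 77280.00 | 8960.00
Σ | 3670.00 |  |  | 120630.00 | 104585.00
x_c = 120630.00 / 3670.00 = 32.87 in
y_c = 104585.00 / 3670.00 = 28.50 in

x_c = 32.87 in, y_c = 28.50 in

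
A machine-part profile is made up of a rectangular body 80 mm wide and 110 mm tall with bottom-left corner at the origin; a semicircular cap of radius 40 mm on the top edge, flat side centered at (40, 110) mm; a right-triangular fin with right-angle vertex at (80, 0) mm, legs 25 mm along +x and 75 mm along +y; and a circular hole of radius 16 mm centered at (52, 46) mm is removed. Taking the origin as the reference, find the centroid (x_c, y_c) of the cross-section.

Part | A | x̄ᵢ | ȳᵢ | A·x̄ᵢ | A·ȳᵢ
rectangular body | 8800.00 | 40.00 | 55.00 | 352000.00 | 484000.00
semicircular top | 2513.27 | 40.00 | 126.98 | 100530.96 | 319126.82
triangular fin | 937.50 | 88.33 | 25.00 | 82812.50 | 23437.50
hole | -804.25 | 52.00 | 46.00 | -41820.88 | -36995.40
Σ | 11446.53 |  |  | 493522.58 | 789568.93
x_c = 493522.58 / 11446.53 = 43.12 mm
y_c = 789568.93 / 11446.53 = 68.98 mm

x_c = 43.12 mm, y_c = 68.98 mm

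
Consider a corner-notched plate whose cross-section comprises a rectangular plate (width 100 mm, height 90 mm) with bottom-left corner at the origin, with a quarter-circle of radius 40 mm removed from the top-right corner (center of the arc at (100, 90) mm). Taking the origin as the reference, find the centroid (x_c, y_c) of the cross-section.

plate: A = 100 × 90 = 9000.00, centroid at (50.00, 45.00).
removed quarter-circle: A = −¼π·40² = -1256.64, centroid at (83.02, 73.02).
ΣA = 7743.36 mm², ΣAx_c = 345669.63 mm³, ΣAy_c = 313236.00 mm³.
x_c = 345669.63/7743.36 = 44.64 mm; y_c = 313236.00/7743.36 = 40.45 mm.

x_c = 44.64 mm, y_c = 40.45 mm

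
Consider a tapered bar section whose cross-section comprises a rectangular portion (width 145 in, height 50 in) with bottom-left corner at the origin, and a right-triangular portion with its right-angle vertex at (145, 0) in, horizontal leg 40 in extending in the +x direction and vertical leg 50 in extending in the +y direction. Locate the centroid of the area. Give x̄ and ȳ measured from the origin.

x̄ = 82.90 in, ȳ = 23.99 in

Part | A | x̄ᵢ | ȳᵢ | A·x̄ᵢ | A·ȳᵢ
rectangular portion | 7250.00 | 72.50 | 25.00 | 525625.00 | 181250.00
triangular portion | 1000.00 | 158.33 | 16.67 | 158333.33 | 16666.67
Σ | 8250.00 |  |  | 683958.33 | 197916.67
x̄ = 683958.33 / 8250.00 = 82.90 in
ȳ = 197916.67 / 8250.00 = 23.99 in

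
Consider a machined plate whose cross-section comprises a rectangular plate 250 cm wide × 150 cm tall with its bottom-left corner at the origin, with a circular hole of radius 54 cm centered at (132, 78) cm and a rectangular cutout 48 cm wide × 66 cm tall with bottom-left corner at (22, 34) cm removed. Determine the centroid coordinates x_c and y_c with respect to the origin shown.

plate: A = 250 × 150 = 37500.00, centroid at (125.00, 75.00).
hole 1: A = −π·54² = -9160.88, centroid at (132.00, 78.00).
hole 2: A = −(48 × 66) = -3168.00, centroid at (46.00, 67.00).
ΣA = 25171.12 cm², ΣAx_c = 3332535.29 cm³, ΣAy_c = 1885695.03 cm³.
x_c = 3332535.29/25171.12 = 132.40 cm; y_c = 1885695.03/25171.12 = 74.92 cm.

x_c = 132.40 cm, y_c = 74.92 cm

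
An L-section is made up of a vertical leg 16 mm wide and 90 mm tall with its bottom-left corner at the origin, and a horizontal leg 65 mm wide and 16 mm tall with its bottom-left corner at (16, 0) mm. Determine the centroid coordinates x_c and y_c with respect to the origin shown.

x_c = 24.98 mm, y_c = 29.48 mm

vertical leg: A = 16 × 90 = 1440.00, centroid at (8.00, 45.00).
horizontal leg: A = 65 × 16 = 1040.00, centroid at (48.50, 8.00).
ΣA = 2480.00 mm², ΣAx_c = 61960.00 mm³, ΣAy_c = 73120.00 mm³.
x_c = 61960.00/2480.00 = 24.98 mm; y_c = 73120.00/2480.00 = 29.48 mm.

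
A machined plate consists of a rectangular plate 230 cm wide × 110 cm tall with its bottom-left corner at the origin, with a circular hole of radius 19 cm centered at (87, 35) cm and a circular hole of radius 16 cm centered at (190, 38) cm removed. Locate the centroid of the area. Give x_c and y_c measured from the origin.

plate: A = 230 × 110 = 25300.00, centroid at (115.00, 55.00).
hole 1: A = −π·19² = -1134.11, centroid at (87.00, 35.00).
hole 2: A = −π·16² = -804.25, centroid at (190.00, 38.00).
ΣA = 23361.64 cm²
ΣAx_c = (25300.00)(115.00) + (-1134.11)(87.00) + (-804.25)(190.00) = 2658024.93 cm³
ΣAy_c = (25300.00)(55.00) + (-1134.11)(35.00) + (-804.25)(38.00) = 1321244.56 cm³
x_c = 2658024.93 / 23361.64 = 113.78 cm
y_c = 1321244.56 / 23361.64 = 56.56 cm

x_c = 113.78 cm, y_c = 56.56 cm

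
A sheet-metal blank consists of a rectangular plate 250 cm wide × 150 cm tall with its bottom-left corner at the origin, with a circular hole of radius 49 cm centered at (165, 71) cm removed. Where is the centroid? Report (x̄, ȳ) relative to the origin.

plate: A = 250 × 150 = 37500.00, centroid at (125.00, 75.00).
hole: A = −π·49² = -7542.96, centroid at (165.00, 71.00).
ΣA = 29957.04 cm², ΣAx̄ = 3442910.95 cm³, ΣAȳ = 2276949.56 cm³.
x̄ = 3442910.95/29957.04 = 114.93 cm; ȳ = 2276949.56/29957.04 = 76.01 cm.

x̄ = 114.93 cm, ȳ = 76.01 cm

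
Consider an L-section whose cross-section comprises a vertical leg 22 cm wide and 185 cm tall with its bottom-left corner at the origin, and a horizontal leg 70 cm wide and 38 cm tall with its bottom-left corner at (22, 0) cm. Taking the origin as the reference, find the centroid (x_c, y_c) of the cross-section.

x_c = 29.18 cm, y_c = 63.45 cm

vertical leg: A = 22 × 185 = 4070.00, centroid at (11.00, 92.50).
horizontal leg: A = 70 × 38 = 2660.00, centroid at (57.00, 19.00).
ΣA = 6730.00 cm²
ΣAx_c = (4070.00)(11.00) + (2660.00)(57.00) = 196390.00 cm³
ΣAy_c = (4070.00)(92.50) + (2660.00)(19.00) = 427015.00 cm³
x_c = 196390.00 / 6730.00 = 29.18 cm
y_c = 427015.00 / 6730.00 = 63.45 cm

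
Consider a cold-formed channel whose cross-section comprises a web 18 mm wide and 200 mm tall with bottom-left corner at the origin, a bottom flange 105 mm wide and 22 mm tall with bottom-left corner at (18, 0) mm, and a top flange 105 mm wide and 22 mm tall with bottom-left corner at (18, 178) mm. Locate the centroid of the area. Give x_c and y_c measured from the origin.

x_c = 43.57 mm, y_c = 100.00 mm

web: A = 18 × 200 = 3600.00, centroid at (9.00, 100.00).
bottom flange: A = 105 × 22 = 2310.00, centroid at (70.50, 11.00).
top flange: A = 105 × 22 = 2310.00, centroid at (70.50, 189.00).
ΣA = 8220.00 mm²
ΣAx_c = (3600.00)(9.00) + (2310.00)(70.50) + (2310.00)(70.50) = 358110.00 mm³
ΣAy_c = (3600.00)(100.00) + (2310.00)(11.00) + (2310.00)(189.00) = 822000.00 mm³
x_c = 358110.00 / 8220.00 = 43.57 mm
y_c = 822000.00 / 8220.00 = 100.00 mm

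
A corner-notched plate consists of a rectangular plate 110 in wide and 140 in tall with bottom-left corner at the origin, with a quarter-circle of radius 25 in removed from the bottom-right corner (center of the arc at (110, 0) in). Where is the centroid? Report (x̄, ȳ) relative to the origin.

x̄ = 53.54 in, ȳ = 71.96 in

plate: A = 110 × 140 = 15400.00, centroid at (55.00, 70.00).
removed quarter-circle: A = −¼π·25² = -490.87, centroid at (99.39, 10.61).
ΣA = 14909.13 in², ΣAx̄ = 798212.21 in³, ΣAȳ = 1072791.67 in³.
x̄ = 798212.21/14909.13 = 53.54 in; ȳ = 1072791.67/14909.13 = 71.96 in.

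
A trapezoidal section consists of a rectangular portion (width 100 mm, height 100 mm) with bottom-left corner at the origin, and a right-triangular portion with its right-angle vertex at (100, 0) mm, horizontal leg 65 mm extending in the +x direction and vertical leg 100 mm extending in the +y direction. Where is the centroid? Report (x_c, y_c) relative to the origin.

Part | A | x̄ᵢ | ȳᵢ | A·x̄ᵢ | A·ȳᵢ
rectangular portion | 10000.00 | 50.00 | 50.00 | 500000.00 | 500000.00
triangular portion | 3250.00 | 121.67 | 33.33 | 395416.67 | 108333.33
Σ | 13250.00 |  |  | 895416.67 | 608333.33
x_c = 895416.67 / 13250.00 = 67.58 mm
y_c = 608333.33 / 13250.00 = 45.91 mm

x_c = 67.58 mm, y_c = 45.91 mm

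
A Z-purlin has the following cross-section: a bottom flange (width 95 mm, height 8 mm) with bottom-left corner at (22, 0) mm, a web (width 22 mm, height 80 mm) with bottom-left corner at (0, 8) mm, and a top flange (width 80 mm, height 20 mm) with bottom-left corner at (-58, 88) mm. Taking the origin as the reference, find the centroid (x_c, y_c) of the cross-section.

x_c = 10.53 mm, y_c = 59.30 mm

Part | A | x̄ᵢ | ȳᵢ | A·x̄ᵢ | A·ȳᵢ
bottom flange | 760.00 | 69.50 | 4.00 | 52820.00 | 3040.00
web | 1760.00 | 11.00 | 48.00 | 19360.00 | 84480.00
top flange | 1600.00 | -18.00 | 98.00 | -28800.00 | 156800.00
Σ | 4120.00 |  |  | 43380.00 | 244320.00
x_c = 43380.00 / 4120.00 = 10.53 mm
y_c = 244320.00 / 4120.00 = 59.30 mm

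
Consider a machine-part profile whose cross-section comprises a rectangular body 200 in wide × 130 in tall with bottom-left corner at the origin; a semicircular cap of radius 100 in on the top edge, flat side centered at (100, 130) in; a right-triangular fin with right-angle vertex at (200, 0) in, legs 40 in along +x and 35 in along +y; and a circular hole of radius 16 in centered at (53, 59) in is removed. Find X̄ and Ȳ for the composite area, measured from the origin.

rectangular body: A = 200 × 130 = 26000.00, centroid at (100.00, 65.00).
semicircular top: A = ½π·100² = 15707.96, centroid at (100.00, 172.44).
triangular fin: A = ½·40·35 = 700.00, centroid at (213.33, 11.67).
hole: A = −π·16² = -804.25, centroid at (53.00, 59.00).
ΣA = 41603.72 in², ΣAX̄ = 4277504.53 in³, ΣAȲ = 4359417.94 in³.
X̄ = 4277504.53/41603.72 = 102.82 in; Ȳ = 4359417.94/41603.72 = 104.78 in.

X̄ = 102.82 in, Ȳ = 104.78 in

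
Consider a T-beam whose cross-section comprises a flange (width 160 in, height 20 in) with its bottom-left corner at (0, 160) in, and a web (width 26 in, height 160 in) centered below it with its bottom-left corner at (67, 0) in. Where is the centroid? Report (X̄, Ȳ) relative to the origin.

web: A = 26 × 160 = 4160.00, centroid at (80.00, 80.00).
flange: A = 160 × 20 = 3200.00, centroid at (80.00, 170.00).
ΣA = 7360.00 in²
ΣAX̄ = (4160.00)(80.00) + (3200.00)(80.00) = 588800.00 in³
ΣAȲ = (4160.00)(80.00) + (3200.00)(170.00) = 876800.00 in³
X̄ = 588800.00 / 7360.00 = 80.00 in
Ȳ = 876800.00 / 7360.00 = 119.13 in

X̄ = 80.00 in, Ȳ = 119.13 in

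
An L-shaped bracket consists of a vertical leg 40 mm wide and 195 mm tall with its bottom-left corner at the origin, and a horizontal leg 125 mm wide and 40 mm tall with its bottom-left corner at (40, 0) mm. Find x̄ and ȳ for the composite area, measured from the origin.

vertical leg: A = 40 × 195 = 7800.00, centroid at (20.00, 97.50).
horizontal leg: A = 125 × 40 = 5000.00, centroid at (102.50, 20.00).
ΣA = 12800.00 mm², ΣAx̄ = 668500.00 mm³, ΣAȳ = 860500.00 mm³.
x̄ = 668500.00/12800.00 = 52.23 mm; ȳ = 860500.00/12800.00 = 67.23 mm.

x̄ = 52.23 mm, ȳ = 67.23 mm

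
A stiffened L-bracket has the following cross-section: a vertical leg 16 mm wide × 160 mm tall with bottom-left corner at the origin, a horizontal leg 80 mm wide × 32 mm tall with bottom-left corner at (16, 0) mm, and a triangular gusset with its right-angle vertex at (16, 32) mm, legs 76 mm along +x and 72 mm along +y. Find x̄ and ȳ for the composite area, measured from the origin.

vertical leg: A = 16 × 160 = 2560.00, centroid at (8.00, 80.00).
horizontal leg: A = 80 × 32 = 2560.00, centroid at (56.00, 16.00).
gusset: A = ½·76·72 = 2736.00, centroid at (41.33, 56.00).
ΣA = 7856.00 mm²
ΣAx̄ = (2560.00)(8.00) + (2560.00)(56.00) + (2736.00)(41.33) = 276928.00 mm³
ΣAȳ = (2560.00)(80.00) + (2560.00)(16.00) + (2736.00)(56.00) = 398976.00 mm³
x̄ = 276928.00 / 7856.00 = 35.25 mm
ȳ = 398976.00 / 7856.00 = 50.79 mm

x̄ = 35.25 mm, ȳ = 50.79 mm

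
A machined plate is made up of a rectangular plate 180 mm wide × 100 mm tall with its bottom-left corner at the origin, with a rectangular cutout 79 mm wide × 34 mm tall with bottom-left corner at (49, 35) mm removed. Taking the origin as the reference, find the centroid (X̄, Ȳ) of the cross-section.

plate: A = 180 × 100 = 18000.00, centroid at (90.00, 50.00).
hole: A = −(79 × 34) = -2686.00, centroid at (88.50, 52.00).
ΣA = 15314.00 mm², ΣAX̄ = 1382289.00 mm³, ΣAȲ = 760328.00 mm³.
X̄ = 1382289.00/15314.00 = 90.26 mm; Ȳ = 760328.00/15314.00 = 49.65 mm.

X̄ = 90.26 mm, Ȳ = 49.65 mm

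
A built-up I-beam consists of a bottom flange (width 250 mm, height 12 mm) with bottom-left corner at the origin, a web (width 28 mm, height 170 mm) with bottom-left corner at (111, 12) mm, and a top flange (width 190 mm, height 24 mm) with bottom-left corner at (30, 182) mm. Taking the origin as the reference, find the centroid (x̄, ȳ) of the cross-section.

Part | A | x̄ᵢ | ȳᵢ | A·x̄ᵢ | A·ȳᵢ
bottom flange | 3000.00 | 125.00 | 6.00 | 375000.00 | 18000.00
web | 4760.00 | 125.00 | 97.00 | 595000.00 | 461720.00
top flange | 4560.00 | 125.00 | 194.00 | 570000.00 | 884640.00
Σ | 12320.00 |  |  | 1540000.00 | 1364360.00
x̄ = 1540000.00 / 12320.00 = 125.00 mm
ȳ = 1364360.00 / 12320.00 = 110.74 mm

x̄ = 125.00 mm, ȳ = 110.74 mm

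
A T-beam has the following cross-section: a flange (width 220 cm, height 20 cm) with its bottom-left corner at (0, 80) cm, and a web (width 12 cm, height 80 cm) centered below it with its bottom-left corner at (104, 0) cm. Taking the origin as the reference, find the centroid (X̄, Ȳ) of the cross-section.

web: A = 12 × 80 = 960.00, centroid at (110.00, 40.00).
flange: A = 220 × 20 = 4400.00, centroid at (110.00, 90.00).
ΣA = 5360.00 cm², ΣAX̄ = 589600.00 cm³, ΣAȲ = 434400.00 cm³.
X̄ = 589600.00/5360.00 = 110.00 cm; Ȳ = 434400.00/5360.00 = 81.04 cm.

X̄ = 110.00 cm, Ȳ = 81.04 cm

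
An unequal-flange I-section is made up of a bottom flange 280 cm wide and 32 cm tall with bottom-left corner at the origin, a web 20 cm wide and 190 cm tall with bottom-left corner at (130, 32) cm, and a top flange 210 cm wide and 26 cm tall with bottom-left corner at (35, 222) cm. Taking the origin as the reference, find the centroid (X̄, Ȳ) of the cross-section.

bottom flange: A = 280 × 32 = 8960.00, centroid at (140.00, 16.00).
web: A = 20 × 190 = 3800.00, centroid at (140.00, 127.00).
top flange: A = 210 × 26 = 5460.00, centroid at (140.00, 235.00).
ΣA = 18220.00 cm², ΣAX̄ = 2550800.00 cm³, ΣAȲ = 1909060.00 cm³.
X̄ = 2550800.00/18220.00 = 140.00 cm; Ȳ = 1909060.00/18220.00 = 104.78 cm.

X̄ = 140.00 cm, Ȳ = 104.78 cm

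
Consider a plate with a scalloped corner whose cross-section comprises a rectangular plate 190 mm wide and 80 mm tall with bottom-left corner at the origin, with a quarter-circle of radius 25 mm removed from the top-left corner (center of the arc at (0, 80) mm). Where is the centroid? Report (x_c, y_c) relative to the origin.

x_c = 97.82 mm, y_c = 39.02 mm

Part | A | x̄ᵢ | ȳᵢ | A·x̄ᵢ | A·ȳᵢ
plate | 15200.00 | 95.00 | 40.00 | 1444000.00 | 608000.00
removed quarter-circle | -490.87 | 10.61 | 69.39 | -5208.33 | -34061.57
Σ | 14709.13 |  |  | 1438791.67 | 573938.43
x_c = 1438791.67 / 14709.13 = 97.82 mm
y_c = 573938.43 / 14709.13 = 39.02 mm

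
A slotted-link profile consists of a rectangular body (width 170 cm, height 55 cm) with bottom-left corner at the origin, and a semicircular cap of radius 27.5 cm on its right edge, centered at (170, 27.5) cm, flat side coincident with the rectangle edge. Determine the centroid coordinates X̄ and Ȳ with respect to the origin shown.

X̄ = 95.90 cm, Ȳ = 27.50 cm

rectangular body: A = 170 × 55 = 9350.00, centroid at (85.00, 27.50).
semicircular end: A = ½π·27.5² = 1187.91, centroid at (181.67, 27.50).
ΣA = 10537.91 cm²
ΣAX̄ = (9350.00)(85.00) + (1187.91)(181.67) = 1010560.09 cm³
ΣAȲ = (9350.00)(27.50) + (1187.91)(27.50) = 289792.65 cm³
X̄ = 1010560.09 / 10537.91 = 95.90 cm
Ȳ = 289792.65 / 10537.91 = 27.50 cm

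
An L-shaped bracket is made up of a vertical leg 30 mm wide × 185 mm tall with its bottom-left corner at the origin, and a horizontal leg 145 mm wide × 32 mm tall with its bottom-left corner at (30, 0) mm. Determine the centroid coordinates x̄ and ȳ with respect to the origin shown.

x̄ = 54.84 mm, ȳ = 57.67 mm

vertical leg: A = 30 × 185 = 5550.00, centroid at (15.00, 92.50).
horizontal leg: A = 145 × 32 = 4640.00, centroid at (102.50, 16.00).
ΣA = 10190.00 mm², ΣAx̄ = 558850.00 mm³, ΣAȳ = 587615.00 mm³.
x̄ = 558850.00/10190.00 = 54.84 mm; ȳ = 587615.00/10190.00 = 57.67 mm.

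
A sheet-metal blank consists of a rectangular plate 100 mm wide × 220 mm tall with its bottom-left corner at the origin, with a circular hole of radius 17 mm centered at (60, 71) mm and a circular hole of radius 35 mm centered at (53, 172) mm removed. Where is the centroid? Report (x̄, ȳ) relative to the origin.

x̄ = 48.80 mm, ȳ = 98.22 mm

Part | A | x̄ᵢ | ȳᵢ | A·x̄ᵢ | A·ȳᵢ
plate | 22000.00 | 50.00 | 110.00 | 1100000.00 | 2420000.00
hole 1 | -907.92 | 60.00 | 71.00 | -54475.22 | -64462.34
hole 2 | -3848.45 | 53.00 | 172.00 | -203967.90 | -661933.57
Σ | 17243.63 |  |  | 841556.88 | 1693604.09
x̄ = 841556.88 / 17243.63 = 48.80 mm
ȳ = 1693604.09 / 17243.63 = 98.22 mm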